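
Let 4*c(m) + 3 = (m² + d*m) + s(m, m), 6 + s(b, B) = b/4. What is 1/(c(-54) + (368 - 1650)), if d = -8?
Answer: -8/3605 ≈ -0.0022191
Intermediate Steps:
s(b, B) = -6 + b/4
c(m) = -9/4 - 31*m/16 + m²/4 (c(m) = -¾ + ((m² - 8*m) + (-6 + m/4))/4 = -¾ + (-6 + m² - 31*m/4)/4 = -¾ + (-3/2 - 31*m/16 + m²/4) = -9/4 - 31*m/16 + m²/4)
1/(c(-54) + (368 - 1650)) = 1/((-9/4 - 31/16*(-54) + (¼)*(-54)²) + (368 - 1650)) = 1/((-9/4 + 837/8 + (¼)*2916) - 1282) = 1/((-9/4 + 837/8 + 729) - 1282) = 1/(6651/8 - 1282) = 1/(-3605/8) = -8/3605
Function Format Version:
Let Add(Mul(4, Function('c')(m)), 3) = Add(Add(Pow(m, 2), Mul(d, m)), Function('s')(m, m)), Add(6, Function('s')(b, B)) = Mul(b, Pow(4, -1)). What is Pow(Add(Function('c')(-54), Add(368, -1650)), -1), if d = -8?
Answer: Rational(-8, 3605) ≈ -0.0022191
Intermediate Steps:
Function('s')(b, B) = Add(-6, Mul(Rational(1, 4), b)) (Function('s')(b, B) = Add(-6, Mul(b, Pow(4, -1))) = Add(-6, Mul(b, Rational(1, 4))) = Add(-6, Mul(Rational(1, 4), b)))
Function('c')(m) = Add(Rational(-9, 4), Mul(Rational(-31, 16), m), Mul(Rational(1, 4), Pow(m, 2))) (Function('c')(m) = Add(Rational(-3, 4), Mul(Rational(1, 4), Add(Add(Pow(m, 2), Mul(-8, m)), Add(-6, Mul(Rational(1, 4), m))))) = Add(Rational(-3, 4), Mul(Rational(1, 4), Add(-6, Pow(m, 2), Mul(Rational(-31, 4), m)))) = Add(Rational(-3, 4), Add(Rational(-3, 2), Mul(Rational(-31, 16), m), Mul(Rational(1, 4), Pow(m, 2)))) = Add(Rational(-9, 4), Mul(Rational(-31, 16), m), Mul(Rational(1, 4), Pow(m, 2))))
Pow(Add(Function('c')(-54), Add(368, -1650)), -1) = Pow(Add(Add(Rational(-9, 4), Mul(Rational(-31, 16), -54), Mul(Rational(1, 4), Pow(-54, 2))), Add(368, -1650)), -1) = Pow(Add(Add(Rational(-9, 4), Rational(837, 8), Mul(Rational(1, 4), 2916)), -1282), -1) = Pow(Add(Add(Rational(-9, 4), Rational(837, 8), 729), -1282), -1) = Pow(Add(Rational(6651, 8), -1282), -1) = Pow(Rational(-3605, 8), -1) = Rational(-8, 3605)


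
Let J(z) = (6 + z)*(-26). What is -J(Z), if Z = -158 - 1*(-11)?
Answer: -3666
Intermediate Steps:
Z = -147 (Z = -158 + 11 = -147)
J(z) = -156 - 26*z
-J(Z) = -(-156 - 26*(-147)) = -(-156 + 3822) = -1*3666 = -3666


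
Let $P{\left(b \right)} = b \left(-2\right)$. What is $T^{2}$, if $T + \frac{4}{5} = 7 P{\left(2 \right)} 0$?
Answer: $\frac{16}{25} \approx 0.64$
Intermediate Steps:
$P{\left(b \right)} = - 2 b$
$T = - \frac{4}{5}$ ($T = - \frac{4}{5} + 7 \left(\left(-2\right) 2\right) 0 = - \frac{4}{5} + 7 \left(-4\right) 0 = - \frac{4}{5} - 0 = - \frac{4}{5} + 0 = - \frac{4}{5} \approx -0.8$)
$T^{2} = \left(- \frac{4}{5}\right)^{2} = \frac{16}{25}$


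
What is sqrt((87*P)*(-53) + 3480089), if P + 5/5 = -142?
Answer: sqrt(4139462) ≈ 2034.6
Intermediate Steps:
P = -143 (P = -1 - 142 = -143)
sqrt((87*P)*(-53) + 3480089) = sqrt((87*(-143))*(-53) + 3480089) = sqrt(-12441*(-53) + 3480089) = sqrt(659373 + 3480089) = sqrt(4139462)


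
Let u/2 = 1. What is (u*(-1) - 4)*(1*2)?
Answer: -12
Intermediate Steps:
u = 2 (u = 2*1 = 2)
(u*(-1) - 4)*(1*2) = (2*(-1) - 4)*(1*2) = (-2 - 4)*2 = -6*2 = -12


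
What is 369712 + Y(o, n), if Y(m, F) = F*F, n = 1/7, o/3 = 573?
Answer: 18115889/49 ≈ 3.6971e+5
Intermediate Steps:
o = 1719 (o = 3*573 = 1719)
n = ⅐ ≈ 0.14286
Y(m, F) = F²
369712 + Y(o, n) = 369712 + (⅐)² = 369712 + 1/49 = 18115889/49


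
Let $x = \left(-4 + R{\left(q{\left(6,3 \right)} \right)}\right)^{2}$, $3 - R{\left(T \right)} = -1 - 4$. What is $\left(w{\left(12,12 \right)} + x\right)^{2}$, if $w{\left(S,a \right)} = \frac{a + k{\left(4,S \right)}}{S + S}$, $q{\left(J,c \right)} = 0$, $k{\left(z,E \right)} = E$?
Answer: $289$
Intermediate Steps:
$R{\left(T \right)} = 8$ ($R{\left(T \right)} = 3 - \left(-1 - 4\right) = 3 - -5 = 3 + 5 = 8$)
$w{\left(S,a \right)} = \frac{S + a}{2 S}$ ($w{\left(S,a \right)} = \frac{a + S}{S + S} = \frac{S + a}{2 S}$)
$x = 16$ ($x = \left(-4 + 8\right)^{2} = 4^{2} = 16$)
$\left(w{\left(12,12 \right)} + x\right)^{2} = \left(\frac{12 + 12}{2 \cdot 12} + 16\right)^{2} = \left(\frac{1}{2} \cdot \frac{1}{12} \cdot 24 + 16\right)^{2} = \left(1 + 16\right)^{2} = 17^{2} = 289$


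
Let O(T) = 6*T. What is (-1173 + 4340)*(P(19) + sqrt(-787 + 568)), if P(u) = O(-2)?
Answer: -38004 + 3167*I*sqrt(219) ≈ -38004.0 + 46867.0*I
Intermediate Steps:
P(u) = -12 (P(u) = 6*(-2) = -12)
(-1173 + 4340)*(P(19) + sqrt(-787 + 568)) = (-1173 + 4340)*(-12 + sqrt(-787 + 568)) = 3167*(-12 + sqrt(-219)) = 3167*(-12 + I*sqrt(219)) = -38004 + 3167*I*sqrt(219)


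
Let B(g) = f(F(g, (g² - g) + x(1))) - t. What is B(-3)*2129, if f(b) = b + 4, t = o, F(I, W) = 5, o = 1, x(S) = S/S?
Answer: 17032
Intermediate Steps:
x(S) = 1
t = 1
f(b) = 4 + b
B(g) = 8 (B(g) = (4 + 5) - 1*1 = 9 - 1 = 8)
B(-3)*2129 = 8*2129 = 17032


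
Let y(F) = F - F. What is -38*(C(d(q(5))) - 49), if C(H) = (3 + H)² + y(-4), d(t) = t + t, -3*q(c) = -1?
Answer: 12160/9 ≈ 1351.1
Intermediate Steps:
q(c) = ⅓ (q(c) = -⅓*(-1) = ⅓)
d(t) = 2*t
y(F) = 0
C(H) = (3 + H)² (C(H) = (3 + H)² + 0 = (3 + H)²)
-38*(C(d(q(5))) - 49) = -38*((3 + 2*(⅓))² - 49) = -38*((3 + ⅔)² - 49) = -38*((11/3)² - 49) = -38*(121/9 - 49) = -38*(-320/9) = 12160/9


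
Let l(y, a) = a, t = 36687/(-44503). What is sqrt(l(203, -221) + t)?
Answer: 5*I*sqrt(17573077622)/44503 ≈ 14.894*I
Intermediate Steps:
t = -36687/44503 (t = 36687*(-1/44503) = -36687/44503 ≈ -0.82437)
sqrt(l(203, -221) + t) = sqrt(-221 - 36687/44503) = sqrt(-9871850/44503) = 5*I*sqrt(17573077622)/44503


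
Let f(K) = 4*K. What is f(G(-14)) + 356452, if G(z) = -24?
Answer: 356356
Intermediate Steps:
f(G(-14)) + 356452 = 4*(-24) + 356452 = -96 + 356452 = 356356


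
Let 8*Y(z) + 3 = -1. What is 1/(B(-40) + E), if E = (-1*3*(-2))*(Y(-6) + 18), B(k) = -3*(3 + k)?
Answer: 1/216 ≈ 0.0046296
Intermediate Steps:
B(k) = -9 - 3*k
Y(z) = -½ (Y(z) = -3/8 + (⅛)*(-1) = -3/8 - ⅛ = -½)
E = 105 (E = (-1*3*(-2))*(-½ + 18) = -3*(-2)*(35/2) = 6*(35/2) = 105)
1/(B(-40) + E) = 1/((-9 - 3*(-40)) + 105) = 1/((-9 + 120) + 105) = 1/(111 + 105) = 1/216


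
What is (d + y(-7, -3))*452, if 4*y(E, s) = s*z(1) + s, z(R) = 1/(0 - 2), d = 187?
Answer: 168709/2 ≈ 84355.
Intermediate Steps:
z(R) = -½ (z(R) = 1/(-2) = -½)
y(E, s) = s/8 (y(E, s) = (s*(-½) + s)/4 = (-s/2 + s)/4 = (s/2)/4 = s/8)
(d + y(-7, -3))*452 = (187 + (⅛)*(-3))*452 = (187 - 3/8)*452 = (1493/8)*452 = 168709/2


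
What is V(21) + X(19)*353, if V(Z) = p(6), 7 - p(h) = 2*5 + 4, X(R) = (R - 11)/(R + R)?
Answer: 1279/19 ≈ 67.316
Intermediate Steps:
X(R) = (-11 + R)/(2*R) (X(R) = (-11 + R)/((2*R)) = (-11 + R)*(1/(2*R)) = (-11 + R)/(2*R))
p(h) = -7 (p(h) = 7 - (2*5 + 4) = 7 - (10 + 4) = 7 - 1*14 = 7 - 14 = -7)
V(Z) = -7
V(21) + X(19)*353 = -7 + ((½)*(-11 + 19)/19)*353 = -7 + ((½)*(1/19)*8)*353 = -7 + (4/19)*353 = -7 + 1412/19 = 1279/19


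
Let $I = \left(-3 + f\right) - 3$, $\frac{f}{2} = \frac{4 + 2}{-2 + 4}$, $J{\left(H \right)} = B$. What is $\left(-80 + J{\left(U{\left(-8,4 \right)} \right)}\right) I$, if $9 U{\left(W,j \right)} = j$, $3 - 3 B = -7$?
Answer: $0$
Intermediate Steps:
$B = \frac{10}{3}$ ($B = 1 - - \frac{7}{3} = 1 + \frac{7}{3} = \frac{10}{3} \approx 3.3333$)
$U{\left(W,j \right)} = \frac{j}{9}$
$J{\left(H \right)} = \frac{10}{3}$
$f = 6$ ($f = 2 \frac{4 + 2}{-2 + 4} = 2 \cdot \frac{6}{2} = 2 \cdot 6 \cdot \frac{1}{2} = 2 \cdot 3 = 6$)
$I = 0$ ($I = \left(-3 + 6\right) - 3 = 3 - 3 = 0$)
$\left(-80 + J{\left(U{\left(-8,4 \right)} \right)}\right) I = \left(-80 + \frac{10}{3}\right) 0 = \left(- \frac{230}{3}\right) 0 = 0$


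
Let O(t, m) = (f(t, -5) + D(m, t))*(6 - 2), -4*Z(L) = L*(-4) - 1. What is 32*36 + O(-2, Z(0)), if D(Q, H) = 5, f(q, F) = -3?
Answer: 1160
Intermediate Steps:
Z(L) = 1/4 + L (Z(L) = -(L*(-4) - 1)/4 = -(-4*L - 1)/4 = -(-1 - 4*L)/4 = 1/4 + L)
O(t, m) = 8 (O(t, m) = (-3 + 5)*(6 - 2) = 2*4 = 8)
32*36 + O(-2, Z(0)) = 32*36 + 8 = 1152 + 8 = 1160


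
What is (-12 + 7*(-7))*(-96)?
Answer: 5856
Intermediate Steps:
(-12 + 7*(-7))*(-96) = (-12 - 49)*(-96) = -61*(-96) = 5856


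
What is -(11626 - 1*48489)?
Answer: 36863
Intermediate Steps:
-(11626 - 1*48489) = -(11626 - 48489) = -1*(-36863) = 36863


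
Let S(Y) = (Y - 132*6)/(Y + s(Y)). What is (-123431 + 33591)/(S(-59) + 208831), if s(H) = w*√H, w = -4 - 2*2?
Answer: 11230*(-8*√59 + 59*I)/(-1540235*I + 208831*√59) ≈ -0.43019 - 1.4844e-5*I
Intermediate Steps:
w = -8 (w = -4 - 4 = -8)
s(H) = -8*√H
S(Y) = (-792 + Y)/(Y - 8*√Y) (S(Y) = (Y - 132*6)/(Y - 8*√Y) = (Y - 792)/(Y - 8*√Y) = (-792 + Y)/(Y - 8*√Y))
(-123431 + 33591)/(S(-59) + 208831) = (-123431 + 33591)/((792 - 1*(-59))/(-1*(-59) + 8*√(-59)) + 208831) = -89840/((792 + 59)/(59 + 8*(I*√59)) + 208831) = -89840/(851/(59 + 8*I*√59) + 208831) = -89840/(208831 + 851/(59 + 8*I*√59))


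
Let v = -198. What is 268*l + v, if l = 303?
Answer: 81006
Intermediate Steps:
268*l + v = 268*303 - 198 = 81204 - 198 = 81006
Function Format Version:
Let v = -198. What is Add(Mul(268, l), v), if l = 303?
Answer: 81006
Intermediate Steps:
Add(Mul(268, l), v) = Add(Mul(268, 303), -198) = Add(81204, -198) = 81006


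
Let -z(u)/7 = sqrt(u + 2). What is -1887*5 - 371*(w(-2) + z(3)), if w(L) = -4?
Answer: -7951 + 2597*sqrt(5) ≈ -2143.9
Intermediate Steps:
z(u) = -7*sqrt(2 + u) (z(u) = -7*sqrt(u + 2) = -7*sqrt(2 + u))
-1887*5 - 371*(w(-2) + z(3)) = -1887*5 - 371*(-4 - 7*sqrt(2 + 3)) = -9435 - 371*(-4 - 7*sqrt(5)) = -9435 + (1484 + 2597*sqrt(5)) = -7951 + 2597*sqrt(5)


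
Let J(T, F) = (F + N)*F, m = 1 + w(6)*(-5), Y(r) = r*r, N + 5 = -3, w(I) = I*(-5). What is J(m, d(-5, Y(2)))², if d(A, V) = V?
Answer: 256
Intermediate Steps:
w(I) = -5*I
N = -8 (N = -5 - 3 = -8)
Y(r) = r²
m = 151 (m = 1 - 5*6*(-5) = 1 - 30*(-5) = 1 + 150 = 151)
J(T, F) = F*(-8 + F) (J(T, F) = (F - 8)*F = (-8 + F)*F = F*(-8 + F))
J(m, d(-5, Y(2)))² = (2²*(-8 + 2²))² = (4*(-8 + 4))² = (4*(-4))² = (-16)² = 256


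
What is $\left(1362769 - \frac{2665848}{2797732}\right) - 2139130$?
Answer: $- \frac{543013169775}{699433} \approx -7.7636 \cdot 10^{5}$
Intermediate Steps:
$\left(1362769 - \frac{2665848}{2797732}\right) - 2139130 = \left(1362769 - \frac{666462}{699433}\right) - 2139130 = \frac{953164943515}{699433} - 2139130 = - \frac{543013169775}{699433}$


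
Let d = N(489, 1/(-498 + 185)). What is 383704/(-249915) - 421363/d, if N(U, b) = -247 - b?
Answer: 2195385348743/1288061910 ≈ 1704.4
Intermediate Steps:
d = -77310/313 (d = -247 - 1/(-498 + 185) = -247 - 1/(-313) = -247 - 1*(-1/313) = -247 + 1/313 = -77310/313 ≈ -247.00)
383704/(-249915) - 421363/d = 383704/(-249915) - 421363/(-77310/313) = 383704*(-1/249915) - 421363*(-313/77310) = -383704/249915 + 131886619/77310 = 2195385348743/1288061910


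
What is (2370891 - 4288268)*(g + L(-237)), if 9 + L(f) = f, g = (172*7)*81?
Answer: -186518599806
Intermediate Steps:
g = 97524 (g = 1204*81 = 97524)
L(f) = -9 + f
(2370891 - 4288268)*(g + L(-237)) = (2370891 - 4288268)*(97524 + (-9 - 237)) = -1917377*(97524 - 246) = -1917377*97278 = -186518599806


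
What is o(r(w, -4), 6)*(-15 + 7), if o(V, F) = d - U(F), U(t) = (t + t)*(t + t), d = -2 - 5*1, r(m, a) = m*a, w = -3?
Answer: 1208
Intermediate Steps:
r(m, a) = a*m
d = -7 (d = -2 - 5 = -7)
U(t) = 4*t² (U(t) = (2*t)*(2*t) = 4*t²)
o(V, F) = -7 - 4*F²
o(r(w, -4), 6)*(-15 + 7) = (-7 - 4*6²)*(-15 + 7) = (-7 - 4*36)*(-8) = (-7 - 144)*(-8) = -151*(-8) = 1208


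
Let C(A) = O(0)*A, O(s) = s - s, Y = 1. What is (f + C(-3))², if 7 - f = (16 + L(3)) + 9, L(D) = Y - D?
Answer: 256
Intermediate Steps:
O(s) = 0
C(A) = 0 (C(A) = 0*A = 0)
L(D) = 1 - D
f = -16 (f = 7 - ((16 + (1 - 1*3)) + 9) = 7 - ((16 + (1 - 3)) + 9) = 7 - ((16 - 2) + 9) = 7 - (14 + 9) = 7 - 1*23 = 7 - 23 = -16)
(f + C(-3))² = (-16 + 0)² = (-16)² = 256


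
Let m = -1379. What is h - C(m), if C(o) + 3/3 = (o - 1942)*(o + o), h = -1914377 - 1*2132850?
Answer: -13206544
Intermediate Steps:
h = -4047227 (h = -1914377 - 2132850 = -4047227)
C(o) = -1 + 2*o*(-1942 + o) (C(o) = -1 + (o - 1942)*(o + o) = -1 + (-1942 + o)*(2*o) = -1 + 2*o*(-1942 + o))
h - C(m) = -4047227 - (-1 - 3884*(-1379) + 2*(-1379)²) = -4047227 - (-1 + 5356036 + 2*1901641) = -4047227 - (-1 + 5356036 + 3803282) = -4047227 - 1*9159317 = -4047227 - 9159317 = -13206544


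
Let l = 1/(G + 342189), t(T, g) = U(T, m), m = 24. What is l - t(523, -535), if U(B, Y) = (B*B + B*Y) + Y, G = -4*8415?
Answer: -88271689544/308529 ≈ -2.8611e+5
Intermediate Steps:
G = -33660
U(B, Y) = Y + B**2 + B*Y (U(B, Y) = (B**2 + B*Y) + Y = Y + B**2 + B*Y)
t(T, g) = 24 + T**2 + 24*T (t(T, g) = 24 + T**2 + T*24 = 24 + T**2 + 24*T)
l = 1/308529 (l = 1/(-33660 + 342189) = 1/308529 ≈ 3.2412e-6)
l - t(523, -535) = 1/308529 - (24 + 523**2 + 24*523) = 1/308529 - (24 + 273529 + 12552) = 1/308529 - 1*286105 = 1/308529 - 286105 = -88271689544/308529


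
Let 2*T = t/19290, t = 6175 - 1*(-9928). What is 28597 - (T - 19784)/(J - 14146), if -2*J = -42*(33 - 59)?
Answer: 16208512793303/566817360 ≈ 28596.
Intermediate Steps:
t = 16103 (t = 6175 + 9928 = 16103)
T = 16103/38580 (T = (16103/19290)/2 = (16103*(1/19290))/2 = (½)*(16103/19290) = 16103/38580 ≈ 0.41739)
J = -546 (J = -(-21)*(33 - 59) = -(-21)*(-26) = -½*1092 = -546)
28597 - (T - 19784)/(J - 14146) = 28597 - (16103/38580 - 19784)/(-546 - 14146) = 28597 - (-763250617)/(38580*(-14692)) = 28597 - (-763250617)*(-1)/(38580*14692) = 28597 - 1*763250617/566817360 = 28597 - 763250617/566817360 = 16208512793303/566817360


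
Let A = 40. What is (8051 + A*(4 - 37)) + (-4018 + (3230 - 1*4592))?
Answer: 1351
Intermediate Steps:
(8051 + A*(4 - 37)) + (-4018 + (3230 - 1*4592)) = (8051 + 40*(4 - 37)) + (-4018 + (3230 - 1*4592)) = (8051 + 40*(-33)) + (-4018 + (3230 - 4592)) = (8051 - 1320) + (-4018 - 1362) = 6731 - 5380 = 1351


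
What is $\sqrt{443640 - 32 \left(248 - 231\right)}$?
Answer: $2 \sqrt{110774} \approx 665.65$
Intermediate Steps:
$\sqrt{443640 - 32 \left(248 - 231\right)} = \sqrt{443640 - 544} = \sqrt{443096} = 2 \sqrt{110774}$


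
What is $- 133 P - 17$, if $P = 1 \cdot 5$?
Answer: $-682$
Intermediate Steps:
$P = 5$
$- 133 P - 17 = \left(-133\right) 5 - 17 = -665 - 17 = -682$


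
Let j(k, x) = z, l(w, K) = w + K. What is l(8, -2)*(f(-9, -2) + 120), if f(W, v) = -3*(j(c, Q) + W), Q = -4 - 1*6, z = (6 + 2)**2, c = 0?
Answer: -270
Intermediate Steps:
z = 64 (z = 8**2 = 64)
l(w, K) = K + w
Q = -10 (Q = -4 - 6 = -10)
j(k, x) = 64
f(W, v) = -192 - 3*W (f(W, v) = -3*(64 + W) = -192 - 3*W)
l(8, -2)*(f(-9, -2) + 120) = (-2 + 8)*((-192 - 3*(-9)) + 120) = 6*((-192 + 27) + 120) = 6*(-165 + 120) = 6*(-45) = -270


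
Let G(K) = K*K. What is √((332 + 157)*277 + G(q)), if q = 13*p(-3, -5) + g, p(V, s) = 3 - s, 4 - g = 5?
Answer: √146062 ≈ 382.18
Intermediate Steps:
g = -1 (g = 4 - 1*5 = 4 - 5 = -1)
q = 103 (q = 13*(3 - 1*(-5)) - 1 = 13*(3 + 5) - 1 = 13*8 - 1 = 104 - 1 = 103)
G(K) = K²
√((332 + 157)*277 + G(q)) = √((332 + 157)*277 + 103²) = √(489*277 + 10609) = √(135453 + 10609) = √146062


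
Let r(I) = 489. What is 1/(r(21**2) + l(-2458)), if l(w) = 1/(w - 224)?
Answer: 2682/1311497 ≈ 0.0020450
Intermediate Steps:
l(w) = 1/(-224 + w)
1/(r(21**2) + l(-2458)) = 1/(489 + 1/(-224 - 2458)) = 1/(489 + 1/(-2682)) = 1/(489 - 1/2682) = 1/(1311497/2682) = 2682/1311497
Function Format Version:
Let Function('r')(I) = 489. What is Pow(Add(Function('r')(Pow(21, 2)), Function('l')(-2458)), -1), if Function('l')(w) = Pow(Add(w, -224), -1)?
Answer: Rational(2682, 1311497) ≈ 0.0020450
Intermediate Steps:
Function('l')(w) = Pow(Add(-224, w), -1)
Pow(Add(Function('r')(Pow(21, 2)), Function('l')(-2458)), -1) = Pow(Add(489, Pow(Add(-224, -2458), -1)), -1) = Pow(Add(489, Pow(-2682, -1)), -1) = Pow(Add(489, Rational(-1, 2682)), -1) = Pow(Rational(1311497, 2682), -1) = Rational(2682, 1311497)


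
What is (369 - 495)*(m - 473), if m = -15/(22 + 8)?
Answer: 59661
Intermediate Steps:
m = -½ (m = -15/30 = (1/30)*(-15) = -½ ≈ -0.50000)
(369 - 495)*(m - 473) = (369 - 495)*(-½ - 473) = -126*(-947/2) = 59661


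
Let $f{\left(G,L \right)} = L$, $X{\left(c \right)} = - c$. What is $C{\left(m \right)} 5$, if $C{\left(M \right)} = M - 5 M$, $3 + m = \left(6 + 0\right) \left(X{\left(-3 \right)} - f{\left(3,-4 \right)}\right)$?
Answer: $-780$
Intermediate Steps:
$m = 39$ ($m = -3 + \left(6 + 0\right) \left(\left(-1\right) \left(-3\right) - -4\right) = -3 + 6 \left(3 + 4\right) = -3 + 6 \cdot 7 = -3 + 42 = 39$)
$C{\left(M \right)} = - 4 M$
$C{\left(m \right)} 5 = \left(-4\right) 39 \cdot 5 = \left(-156\right) 5 = -780$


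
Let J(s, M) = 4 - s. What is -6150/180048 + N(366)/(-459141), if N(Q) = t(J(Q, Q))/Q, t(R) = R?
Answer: -2777998117/81334073304 ≈ -0.034155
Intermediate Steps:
N(Q) = (4 - Q)/Q
-6150/180048 + N(366)/(-459141) = -6150/180048 + ((4 - 1*366)/366)/(-459141) = -6150*1/180048 + ((4 - 366)/366)*(-1/459141) = -1025/30008 + ((1/366)*(-362))*(-1/459141) = -1025/30008 - 181/183*(-1/459141) = -1025/30008 + 181/84022803 = -2777998117/81334073304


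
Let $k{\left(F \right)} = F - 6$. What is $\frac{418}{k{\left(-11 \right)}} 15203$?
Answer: $- \frac{6354854}{17} \approx -3.7382 \cdot 10^{5}$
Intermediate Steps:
$k{\left(F \right)} = -6 + F$ ($k{\left(F \right)} = F - 6 = -6 + F$)
$\frac{418}{k{\left(-11 \right)}} 15203 = \frac{418}{-6 - 11} \cdot 15203 = \frac{418}{-17} \cdot 15203 = 418 \left(- \frac{1}{17}\right) 15203 = \left(- \frac{418}{17}\right) 15203 = - \frac{6354854}{17}$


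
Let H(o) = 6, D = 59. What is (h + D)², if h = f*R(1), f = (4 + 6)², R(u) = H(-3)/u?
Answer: 434281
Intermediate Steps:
R(u) = 6/u
f = 100 (f = 10² = 100)
h = 600 (h = 100*(6/1) = 100*(6*1) = 100*6 = 600)
(h + D)² = (600 + 59)² = 659² = 434281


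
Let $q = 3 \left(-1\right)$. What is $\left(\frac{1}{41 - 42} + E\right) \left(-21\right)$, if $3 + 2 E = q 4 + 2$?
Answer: $\frac{315}{2} \approx 157.5$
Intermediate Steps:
$q = -3$
$E = - \frac{13}{2}$ ($E = - \frac{3}{2} + \frac{\left(-3\right) 4 + 2}{2} = - \frac{3}{2} + \frac{-12 + 2}{2} = - \frac{3}{2} + \frac{1}{2} \left(-10\right) = - \frac{3}{2} - 5 = - \frac{13}{2} \approx -6.5$)
$\left(\frac{1}{41 - 42} + E\right) \left(-21\right) = \left(\frac{1}{41 - 42} - \frac{13}{2}\right) \left(-21\right) = \left(\frac{1}{-1} - \frac{13}{2}\right) \left(-21\right) = \left(-1 - \frac{13}{2}\right) \left(-21\right) = \left(- \frac{15}{2}\right) \left(-21\right) = \frac{315}{2}$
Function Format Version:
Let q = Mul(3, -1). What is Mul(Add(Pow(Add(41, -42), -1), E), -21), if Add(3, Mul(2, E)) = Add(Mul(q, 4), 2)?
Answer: Rational(315, 2) ≈ 157.50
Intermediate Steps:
q = -3
E = Rational(-13, 2) (E = Add(Rational(-3, 2), Mul(Rational(1, 2), Add(Mul(-3, 4), 2))) = Add(Rational(-3, 2), Mul(Rational(1, 2), Add(-12, 2))) = Add(Rational(-3, 2), Mul(Rational(1, 2), -10)) = Add(Rational(-3, 2), -5) = Rational(-13, 2) ≈ -6.5000)
Mul(Add(Pow(Add(41, -42), -1), E), -21) = Mul(Add(Pow(Add(41, -42), -1), Rational(-13, 2)), -21) = Mul(Add(Pow(-1, -1), Rational(-13, 2)), -21) = Mul(Add(-1, Rational(-13, 2)), -21) = Mul(Rational(-15, 2), -21) = Rational(315, 2)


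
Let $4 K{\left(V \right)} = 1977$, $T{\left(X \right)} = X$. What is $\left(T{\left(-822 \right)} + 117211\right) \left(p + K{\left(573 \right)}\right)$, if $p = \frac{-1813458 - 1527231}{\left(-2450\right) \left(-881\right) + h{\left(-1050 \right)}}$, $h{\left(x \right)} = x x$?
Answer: $\frac{442026417339}{7700} \approx 5.7406 \cdot 10^{7}$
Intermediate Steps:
$h{\left(x \right)} = x^{2}$
$p = - \frac{27609}{26950}$ ($p = \frac{-1813458 - 1527231}{\left(-2450\right) \left(-881\right) + \left(-1050\right)^{2}} = - \frac{3340689}{2158450 + 1102500} = - \frac{3340689}{3260950} = \left(-3340689\right) \frac{1}{3260950} = - \frac{27609}{26950} \approx -1.0245$)
$K{\left(V \right)} = \frac{1977}{4}$ ($K{\left(V \right)} = \frac{1}{4} \cdot 1977 = \frac{1977}{4}$)
$\left(T{\left(-822 \right)} + 117211\right) \left(p + K{\left(573 \right)}\right) = \left(-822 + 117211\right) \left(- \frac{27609}{26950} + \frac{1977}{4}\right) = 116389 \cdot \frac{26584857}{53900} = \frac{442026417339}{7700}$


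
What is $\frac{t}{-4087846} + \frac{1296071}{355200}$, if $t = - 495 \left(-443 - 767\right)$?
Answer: $\frac{2542695806533}{726001449600} \approx 3.5023$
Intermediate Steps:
$t = 598950$ ($t = \left(-495\right) \left(-1210\right) = 598950$)
$\frac{t}{-4087846} + \frac{1296071}{355200} = \frac{598950}{-4087846} + \frac{1296071}{355200} = 598950 \left(- \frac{1}{4087846}\right) + 1296071 \cdot \frac{1}{355200} = - \frac{299475}{2043923} + \frac{1296071}{355200} = \frac{2542695806533}{726001449600}$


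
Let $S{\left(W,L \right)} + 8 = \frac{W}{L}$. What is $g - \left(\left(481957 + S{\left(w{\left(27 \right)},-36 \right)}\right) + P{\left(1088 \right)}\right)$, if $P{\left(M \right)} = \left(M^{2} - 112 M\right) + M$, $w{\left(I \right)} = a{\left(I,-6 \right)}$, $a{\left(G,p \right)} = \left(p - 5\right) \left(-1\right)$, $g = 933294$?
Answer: $- \frac{22018705}{36} \approx -6.1163 \cdot 10^{5}$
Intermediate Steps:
$a{\left(G,p \right)} = 5 - p$ ($a{\left(G,p \right)} = \left(-5 + p\right) \left(-1\right) = 5 - p$)
$w{\left(I \right)} = 11$ ($w{\left(I \right)} = 5 - -6 = 5 + 6 = 11$)
$P{\left(M \right)} = M^{2} - 111 M$
$S{\left(W,L \right)} = -8 + \frac{W}{L}$
$g - \left(\left(481957 + S{\left(w{\left(27 \right)},-36 \right)}\right) + P{\left(1088 \right)}\right) = 933294 - \left(\left(481957 - \left(8 - \frac{11}{-36}\right)\right) + 1088 \left(-111 + 1088\right)\right) = 933294 - \left(\left(481957 + \left(-8 + 11 \left(- \frac{1}{36}\right)\right)\right) + 1088 \cdot 977\right) = 933294 - \left(\left(481957 - \frac{299}{36}\right) + 1062976\right) = 933294 - \left(\frac{17350153}{36} + 1062976\right) = 933294 - \frac{55617289}{36} = - \frac{22018705}{36}$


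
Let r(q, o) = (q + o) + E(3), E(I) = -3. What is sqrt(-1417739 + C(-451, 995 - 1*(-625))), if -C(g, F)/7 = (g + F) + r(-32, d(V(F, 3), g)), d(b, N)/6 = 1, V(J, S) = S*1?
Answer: I*sqrt(1425719) ≈ 1194.0*I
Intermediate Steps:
V(J, S) = S
d(b, N) = 6 (d(b, N) = 6*1 = 6)
r(q, o) = -3 + o + q (r(q, o) = (q + o) - 3 = (o + q) - 3 = -3 + o + q)
C(g, F) = 203 - 7*F - 7*g (C(g, F) = -7*((g + F) + (-3 + 6 - 32)) = -7*((F + g) - 29) = -7*(-29 + F + g) = 203 - 7*F - 7*g)
sqrt(-1417739 + C(-451, 995 - 1*(-625))) = sqrt(-1417739 + (203 - 7*(995 - 1*(-625)) - 7*(-451))) = sqrt(-1417739 + (203 - 7*(995 + 625) + 3157)) = sqrt(-1417739 + (203 - 7*1620 + 3157)) = sqrt(-1417739 + (203 - 11340 + 3157)) = sqrt(-1417739 - 7980) = sqrt(-1425719) = I*sqrt(1425719)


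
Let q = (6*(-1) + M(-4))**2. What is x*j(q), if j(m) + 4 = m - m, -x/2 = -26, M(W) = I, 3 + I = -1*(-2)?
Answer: -208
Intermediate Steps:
I = -1 (I = -3 - 1*(-2) = -3 + 2 = -1)
M(W) = -1
x = 52 (x = -2*(-26) = 52)
q = 49 (q = (6*(-1) - 1)**2 = (-6 - 1)**2 = (-7)**2 = 49)
j(m) = -4 (j(m) = -4 + (m - m) = -4 + 0 = -4)
x*j(q) = 52*(-4) = -208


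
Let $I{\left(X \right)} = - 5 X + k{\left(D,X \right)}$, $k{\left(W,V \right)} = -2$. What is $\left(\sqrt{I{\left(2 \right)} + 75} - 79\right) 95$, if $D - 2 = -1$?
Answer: $-7505 + 285 \sqrt{7} \approx -6751.0$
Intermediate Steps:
$D = 1$ ($D = 2 - 1 = 1$)
$I{\left(X \right)} = -2 - 5 X$ ($I{\left(X \right)} = - 5 X - 2 = -2 - 5 X$)
$\left(\sqrt{I{\left(2 \right)} + 75} - 79\right) 95 = \left(\sqrt{\left(-2 - 10\right) + 75} - 79\right) 95 = \left(\sqrt{-12 + 75} - 79\right) 95 = \left(\sqrt{63} - 79\right) 95 = \left(3 \sqrt{7} - 79\right) 95 = \left(-79 + 3 \sqrt{7}\right) 95 = -7505 + 285 \sqrt{7}$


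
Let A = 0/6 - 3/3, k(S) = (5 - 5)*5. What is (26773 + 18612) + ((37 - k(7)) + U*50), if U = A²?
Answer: 45472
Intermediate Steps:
k(S) = 0 (k(S) = 0*5 = 0)
A = -1 (A = 0*(⅙) - 3*⅓ = 0 - 1 = -1)
U = 1 (U = (-1)² = 1)
(26773 + 18612) + ((37 - k(7)) + U*50) = (26773 + 18612) + ((37 - 1*0) + 1*50) = 45385 + ((37 + 0) + 50) = 45385 + (37 + 50) = 45385 + 87 = 45472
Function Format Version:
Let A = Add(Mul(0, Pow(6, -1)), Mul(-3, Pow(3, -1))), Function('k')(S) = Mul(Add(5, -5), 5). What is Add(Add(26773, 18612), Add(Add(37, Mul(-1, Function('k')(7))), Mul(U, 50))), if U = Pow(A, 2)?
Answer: 45472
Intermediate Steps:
Function('k')(S) = 0 (Function('k')(S) = Mul(0, 5) = 0)
A = -1 (A = Add(Mul(0, Rational(1, 6)), Mul(-3, Rational(1, 3))) = Add(0, -1) = -1)
U = 1 (U = Pow(-1, 2) = 1)
Add(Add(26773, 18612), Add(Add(37, Mul(-1, Function('k')(7))), Mul(U, 50))) = Add(Add(26773, 18612), Add(Add(37, Mul(-1, 0)), Mul(1, 50))) = Add(45385, Add(Add(37, 0), 50)) = Add(45385, Add(37, 50)) = Add(45385, 87) = 45472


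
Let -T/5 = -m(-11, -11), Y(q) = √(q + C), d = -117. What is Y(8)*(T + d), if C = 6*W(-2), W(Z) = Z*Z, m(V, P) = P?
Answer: -688*√2 ≈ -972.98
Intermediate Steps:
W(Z) = Z²
C = 24 (C = 6*(-2)² = 6*4 = 24)
Y(q) = √(24 + q) (Y(q) = √(q + 24) = √(24 + q))
T = -55 (T = -(-5)*(-11) = -5*11 = -55)
Y(8)*(T + d) = √(24 + 8)*(-55 - 117) = √32*(-172) = (4*√2)*(-172) = -688*√2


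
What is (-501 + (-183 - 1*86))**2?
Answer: 592900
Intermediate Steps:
(-501 + (-183 - 1*86))**2 = (-501 + (-183 - 86))**2 = (-501 - 269)**2 = (-770)**2 = 592900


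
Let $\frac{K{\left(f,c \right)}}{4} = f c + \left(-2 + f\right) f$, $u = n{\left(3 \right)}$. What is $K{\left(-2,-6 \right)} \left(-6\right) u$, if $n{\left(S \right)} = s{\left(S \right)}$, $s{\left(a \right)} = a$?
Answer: $-1440$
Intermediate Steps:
$n{\left(S \right)} = S$
$u = 3$
$K{\left(f,c \right)} = 4 c f + 4 f \left(-2 + f\right)$ ($K{\left(f,c \right)} = 4 \left(f c + \left(-2 + f\right) f\right) = 4 \left(c f + f \left(-2 + f\right)\right) = 4 c f + 4 f \left(-2 + f\right)$)
$K{\left(-2,-6 \right)} \left(-6\right) u = 4 \left(-2\right) \left(-2 - 6 - 2\right) \left(-6\right) 3 = 4 \left(-2\right) \left(-10\right) \left(-6\right) 3 = 80 \left(-6\right) 3 = \left(-480\right) 3 = -1440$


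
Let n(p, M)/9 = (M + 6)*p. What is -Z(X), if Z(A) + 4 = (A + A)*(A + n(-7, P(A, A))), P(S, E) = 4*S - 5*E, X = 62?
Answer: -445156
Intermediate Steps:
P(S, E) = -5*E + 4*S
n(p, M) = 9*p*(6 + M) (n(p, M) = 9*((M + 6)*p) = 9*((6 + M)*p) = 9*(p*(6 + M)) = 9*p*(6 + M))
Z(A) = -4 + 2*A*(-378 + 64*A) (Z(A) = -4 + (A + A)*(A + 9*(-7)*(6 + (-5*A + 4*A))) = -4 + (2*A)*(A + 9*(-7)*(6 - A)) = -4 + (2*A)*(A + (-378 + 63*A)) = -4 + (2*A)*(-378 + 64*A) = -4 + 2*A*(-378 + 64*A))
-Z(X) = -(-4 - 756*62 + 128*62**2) = -(-4 - 46872 + 128*3844) = -(-4 - 46872 + 492032) = -1*445156 = -445156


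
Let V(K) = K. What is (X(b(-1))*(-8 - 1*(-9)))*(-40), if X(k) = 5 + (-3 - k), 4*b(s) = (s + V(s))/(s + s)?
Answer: -70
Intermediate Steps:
b(s) = ¼ (b(s) = ((s + s)/(s + s))/4 = ((2*s)/((2*s)))/4 = ((2*s)*(1/(2*s)))/4 = (¼)*1 = ¼)
X(k) = 2 - k
(X(b(-1))*(-8 - 1*(-9)))*(-40) = ((2 - 1*¼)*(-8 - 1*(-9)))*(-40) = ((2 - ¼)*(-8 + 9))*(-40) = ((7/4)*1)*(-40) = (7/4)*(-40) = -70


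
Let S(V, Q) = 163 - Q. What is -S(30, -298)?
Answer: -461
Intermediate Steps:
-S(30, -298) = -(163 - 1*(-298)) = -(163 + 298) = -1*461 = -461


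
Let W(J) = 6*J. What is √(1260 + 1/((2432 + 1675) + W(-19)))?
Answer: √166028973/363 ≈ 35.496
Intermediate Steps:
√(1260 + 1/((2432 + 1675) + W(-19))) = √(1260 + 1/((2432 + 1675) + 6*(-19))) = √(1260 + 1/(4107 - 114)) = √(1260 + 1/3993) = √(5031181/3993) = √166028973/363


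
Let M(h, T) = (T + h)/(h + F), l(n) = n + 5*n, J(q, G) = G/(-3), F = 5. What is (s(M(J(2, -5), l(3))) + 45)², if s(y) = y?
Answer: 919681/400 ≈ 2299.2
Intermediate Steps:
J(q, G) = -G/3 (J(q, G) = G*(-⅓) = -G/3)
l(n) = 6*n
M(h, T) = (T + h)/(5 + h) (M(h, T) = (T + h)/(h + 5) = (T + h)/(5 + h))
(s(M(J(2, -5), l(3))) + 45)² = ((6*3 - ⅓*(-5))/(5 - ⅓*(-5)) + 45)² = ((18 + 5/3)/(5 + 5/3) + 45)² = ((59/3)/(20/3) + 45)² = ((3/20)*(59/3) + 45)² = (59/20 + 45)² = (959/20)² = 919681/400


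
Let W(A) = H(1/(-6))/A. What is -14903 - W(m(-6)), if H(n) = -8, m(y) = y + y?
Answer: -44711/3 ≈ -14904.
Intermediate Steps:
m(y) = 2*y
W(A) = -8/A
-14903 - W(m(-6)) = -14903 - (-8)/(2*(-6)) = -14903 - (-8)/(-12) = -14903 - (-8)*(-1)/12 = -14903 - 1*⅔ = -14903 - ⅔ = -44711/3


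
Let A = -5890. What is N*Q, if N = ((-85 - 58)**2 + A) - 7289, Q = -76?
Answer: -552520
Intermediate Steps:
N = 7270 (N = ((-85 - 58)**2 - 5890) - 7289 = ((-143)**2 - 5890) - 7289 = (20449 - 5890) - 7289 = 14559 - 7289 = 7270)
N*Q = 7270*(-76) = -552520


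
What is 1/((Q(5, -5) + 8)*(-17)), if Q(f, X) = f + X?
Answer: -1/136 ≈ -0.0073529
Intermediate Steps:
Q(f, X) = X + f
1/((Q(5, -5) + 8)*(-17)) = 1/(((-5 + 5) + 8)*(-17)) = 1/((0 + 8)*(-17)) = 1/(8*(-17)) = 1/(-136) = -1/136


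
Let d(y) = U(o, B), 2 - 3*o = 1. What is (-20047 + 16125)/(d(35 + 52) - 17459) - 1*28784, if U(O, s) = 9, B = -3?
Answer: -251138439/8725 ≈ -28784.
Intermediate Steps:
o = ⅓ (o = ⅔ - ⅓*1 = ⅔ - ⅓ = ⅓ ≈ 0.33333)
d(y) = 9
(-20047 + 16125)/(d(35 + 52) - 17459) - 1*28784 = (-20047 + 16125)/(9 - 17459) - 1*28784 = -3922/(-17450) - 28784 = -3922*(-1/17450) - 28784 = 1961/8725 - 28784 = -251138439/8725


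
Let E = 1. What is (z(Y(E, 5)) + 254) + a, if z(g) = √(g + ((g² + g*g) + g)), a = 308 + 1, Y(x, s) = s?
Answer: 563 + 2*√15 ≈ 570.75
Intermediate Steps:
a = 309
z(g) = √(2*g + 2*g²) (z(g) = √(g + ((g² + g²) + g)) = √(g + (2*g² + g)) = √(g + (g + 2*g²)) = √(2*g + 2*g²))
(z(Y(E, 5)) + 254) + a = (√2*√(5*(1 + 5)) + 254) + 309 = (√2*√(5*6) + 254) + 309 = (√2*√30 + 254) + 309 = (2*√15 + 254) + 309 = (254 + 2*√15) + 309 = 563 + 2*√15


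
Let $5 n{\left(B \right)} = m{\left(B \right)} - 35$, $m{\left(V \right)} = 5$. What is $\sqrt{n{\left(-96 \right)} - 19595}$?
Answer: $i \sqrt{19601} \approx 140.0 i$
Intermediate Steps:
$n{\left(B \right)} = -6$ ($n{\left(B \right)} = \frac{5 - 35}{5} = \frac{1}{5} \left(-30\right) = -6$)
$\sqrt{n{\left(-96 \right)} - 19595} = \sqrt{-6 - 19595} = \sqrt{-19601} = i \sqrt{19601}$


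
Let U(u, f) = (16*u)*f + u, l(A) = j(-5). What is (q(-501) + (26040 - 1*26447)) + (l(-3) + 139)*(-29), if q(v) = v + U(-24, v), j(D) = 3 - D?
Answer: 187189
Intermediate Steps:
l(A) = 8 (l(A) = 3 - 1*(-5) = 3 + 5 = 8)
U(u, f) = u + 16*f*u (U(u, f) = 16*f*u + u = u + 16*f*u)
q(v) = -24 - 383*v (q(v) = v - 24*(1 + 16*v) = v + (-24 - 384*v) = -24 - 383*v)
(q(-501) + (26040 - 1*26447)) + (l(-3) + 139)*(-29) = ((-24 - 383*(-501)) + (26040 - 1*26447)) + (8 + 139)*(-29) = ((-24 + 191883) + (26040 - 26447)) + 147*(-29) = (191859 - 407) - 4263 = 191452 - 4263 = 187189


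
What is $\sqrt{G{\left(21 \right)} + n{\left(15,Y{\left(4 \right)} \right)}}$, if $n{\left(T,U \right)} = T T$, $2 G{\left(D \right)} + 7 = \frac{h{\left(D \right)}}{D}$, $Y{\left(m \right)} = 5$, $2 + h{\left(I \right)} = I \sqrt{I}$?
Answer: $\frac{\sqrt{390642 + 882 \sqrt{21}}}{42} \approx 14.958$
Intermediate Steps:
$h{\left(I \right)} = -2 + I^{\frac{3}{2}}$ ($h{\left(I \right)} = -2 + I \sqrt{I} = -2 + I^{\frac{3}{2}}$)
$G{\left(D \right)} = - \frac{7}{2} + \frac{-2 + D^{\frac{3}{2}}}{2 D}$ ($G{\left(D \right)} = - \frac{7}{2} + \frac{\left(-2 + D^{\frac{3}{2}}\right) \frac{1}{D}}{2} = - \frac{7}{2} + \frac{\frac{1}{D} \left(-2 + D^{\frac{3}{2}}\right)}{2} = - \frac{7}{2} + \frac{-2 + D^{\frac{3}{2}}}{2 D}$)
$n{\left(T,U \right)} = T^{2}$
$\sqrt{G{\left(21 \right)} + n{\left(15,Y{\left(4 \right)} \right)}} = \sqrt{\frac{-2 + 21^{\frac{3}{2}} - 147}{2 \cdot 21} + 15^{2}} = \sqrt{\frac{1}{2} \cdot \frac{1}{21} \left(-2 + 21 \sqrt{21} - 147\right) + 225} = \sqrt{\frac{1}{2} \cdot \frac{1}{21} \left(-149 + 21 \sqrt{21}\right) + 225} = \sqrt{\left(- \frac{149}{42} + \frac{\sqrt{21}}{2}\right) + 225} = \sqrt{\frac{9301}{42} + \frac{\sqrt{21}}{2}}$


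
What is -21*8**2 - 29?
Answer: -1373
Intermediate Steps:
-21*8**2 - 29 = -21*64 - 29 = -1344 - 29 = -1373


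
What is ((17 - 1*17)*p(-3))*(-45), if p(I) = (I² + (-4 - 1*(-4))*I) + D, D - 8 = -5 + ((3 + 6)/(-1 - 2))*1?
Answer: 0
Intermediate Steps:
D = 0 (D = 8 + (-5 + ((3 + 6)/(-1 - 2))*1) = 8 + (-5 + (9/(-3))*1) = 8 + (-5 + (9*(-⅓))*1) = 8 + (-5 - 3*1) = 8 + (-5 - 3) = 8 - 8 = 0)
p(I) = I² (p(I) = (I² + (-4 - 1*(-4))*I) + 0 = (I² + (-4 + 4)*I) + 0 = (I² + 0*I) + 0 = (I² + 0) + 0 = I² + 0 = I²)
((17 - 1*17)*p(-3))*(-45) = ((17 - 1*17)*(-3)²)*(-45) = ((17 - 17)*9)*(-45) = (0*9)*(-45) = 0*(-45) = 0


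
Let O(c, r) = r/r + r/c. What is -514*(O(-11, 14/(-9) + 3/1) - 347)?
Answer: 17613238/99 ≈ 1.7791e+5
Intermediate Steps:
O(c, r) = 1 + r/c
-514*(O(-11, 14/(-9) + 3/1) - 347) = -514*((-11 + (14/(-9) + 3/1))/(-11) - 347) = -514*(-(-11 + (14*(-⅑) + 3*1))/11 - 347) = -514*(-(-11 + (-14/9 + 3))/11 - 347) = -514*(-(-11 + 13/9)/11 - 347) = -514*(-1/11*(-86/9) - 347) = -514*(86/99 - 347) = -514*(-34267/99) = 17613238/99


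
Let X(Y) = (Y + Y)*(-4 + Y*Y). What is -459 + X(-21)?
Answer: -18813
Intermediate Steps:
X(Y) = 2*Y*(-4 + Y²) (X(Y) = (2*Y)*(-4 + Y²) = 2*Y*(-4 + Y²))
-459 + X(-21) = -459 + 2*(-21)*(-4 + (-21)²) = -459 + 2*(-21)*(-4 + 441) = -459 + 2*(-21)*437 = -459 - 18354 = -18813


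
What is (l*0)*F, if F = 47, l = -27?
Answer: 0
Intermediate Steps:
(l*0)*F = -27*0*47 = 0*47 = 0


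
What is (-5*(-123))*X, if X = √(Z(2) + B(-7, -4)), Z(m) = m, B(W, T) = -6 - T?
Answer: 0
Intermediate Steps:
X = 0 (X = √(2 + (-6 - 1*(-4))) = √(2 + (-6 + 4)) = √(2 - 2) = √0 = 0)
(-5*(-123))*X = -5*(-123)*0 = 615*0 = 0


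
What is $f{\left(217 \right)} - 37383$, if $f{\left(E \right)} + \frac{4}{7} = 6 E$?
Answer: $- \frac{252571}{7} \approx -36082.0$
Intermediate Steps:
$f{\left(E \right)} = - \frac{4}{7} + 6 E$
$f{\left(217 \right)} - 37383 = \left(- \frac{4}{7} + 6 \cdot 217\right) - 37383 = \left(- \frac{4}{7} + 1302\right) - 37383 = \frac{9110}{7} - 37383 = - \frac{252571}{7}$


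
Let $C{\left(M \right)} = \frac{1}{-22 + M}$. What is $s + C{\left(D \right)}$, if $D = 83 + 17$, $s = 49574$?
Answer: $\frac{3866773}{78} \approx 49574.0$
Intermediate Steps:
$D = 100$
$s + C{\left(D \right)} = 49574 + \frac{1}{-22 + 100} = 49574 + \frac{1}{78} = \frac{3866773}{78}$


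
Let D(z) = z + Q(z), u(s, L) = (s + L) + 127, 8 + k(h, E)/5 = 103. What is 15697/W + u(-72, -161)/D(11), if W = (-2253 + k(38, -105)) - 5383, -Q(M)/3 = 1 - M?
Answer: -127513/26691 ≈ -4.7774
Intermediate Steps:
Q(M) = -3 + 3*M (Q(M) = -3*(1 - M) = -3 + 3*M)
k(h, E) = 475 (k(h, E) = -40 + 5*103 = -40 + 515 = 475)
W = -7161 (W = (-2253 + 475) - 5383 = -1778 - 5383 = -7161)
u(s, L) = 127 + L + s (u(s, L) = (L + s) + 127 = 127 + L + s)
D(z) = -3 + 4*z (D(z) = z + (-3 + 3*z) = -3 + 4*z)
15697/W + u(-72, -161)/D(11) = 15697/(-7161) + (127 - 161 - 72)/(-3 + 4*11) = 15697*(-1/7161) - 106/(-3 + 44) = -1427/651 - 106/41 = -127513/26691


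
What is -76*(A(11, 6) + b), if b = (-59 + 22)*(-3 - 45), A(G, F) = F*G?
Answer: -139992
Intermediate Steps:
b = 1776 (b = -37*(-48) = 1776)
-76*(A(11, 6) + b) = -76*(6*11 + 1776) = -76*(66 + 1776) = -76*1842 = -139992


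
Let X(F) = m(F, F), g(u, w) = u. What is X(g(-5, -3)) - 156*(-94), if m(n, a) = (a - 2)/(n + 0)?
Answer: 73327/5 ≈ 14665.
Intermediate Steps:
m(n, a) = (-2 + a)/n
X(F) = (-2 + F)/F
X(g(-5, -3)) - 156*(-94) = (-2 - 5)/(-5) - 156*(-94) = -⅕*(-7) + 14664 = 7/5 + 14664 = 73327/5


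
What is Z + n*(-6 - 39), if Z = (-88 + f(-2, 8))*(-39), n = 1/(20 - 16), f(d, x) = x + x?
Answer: 11187/4 ≈ 2796.8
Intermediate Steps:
f(d, x) = 2*x
n = ¼ (n = 1/4 = ¼ ≈ 0.25000)
Z = 2808 (Z = (-88 + 2*8)*(-39) = (-88 + 16)*(-39) = -72*(-39) = 2808)
Z + n*(-6 - 39) = 2808 + (-6 - 39)/4 = 2808 + (¼)*(-45) = 2808 - 45/4 = 11187/4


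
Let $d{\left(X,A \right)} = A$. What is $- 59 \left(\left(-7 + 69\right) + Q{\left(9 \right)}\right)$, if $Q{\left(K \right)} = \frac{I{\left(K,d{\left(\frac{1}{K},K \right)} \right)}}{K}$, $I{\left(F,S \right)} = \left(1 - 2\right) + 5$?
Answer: $- \frac{33158}{9} \approx -3684.2$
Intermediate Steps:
$I{\left(F,S \right)} = 4$ ($I{\left(F,S \right)} = -1 + 5 = 4$)
$Q{\left(K \right)} = \frac{4}{K}$
$- 59 \left(\left(-7 + 69\right) + Q{\left(9 \right)}\right) = - 59 \left(\left(-7 + 69\right) + \frac{4}{9}\right) = - 59 \left(62 + 4 \cdot \frac{1}{9}\right) = - 59 \left(62 + \frac{4}{9}\right) = \left(-59\right) \frac{562}{9} = - \frac{33158}{9}$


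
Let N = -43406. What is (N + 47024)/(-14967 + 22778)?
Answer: 3618/7811 ≈ 0.46319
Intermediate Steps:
(N + 47024)/(-14967 + 22778) = (-43406 + 47024)/(-14967 + 22778) = 3618/7811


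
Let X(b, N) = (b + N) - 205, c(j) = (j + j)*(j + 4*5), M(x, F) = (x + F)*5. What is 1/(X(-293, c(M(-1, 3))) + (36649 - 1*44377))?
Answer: -1/7626 ≈ -0.00013113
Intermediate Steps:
M(x, F) = 5*F + 5*x (M(x, F) = (F + x)*5 = 5*F + 5*x)
c(j) = 2*j*(20 + j) (c(j) = (2*j)*(j + 20) = (2*j)*(20 + j) = 2*j*(20 + j))
X(b, N) = -205 + N + b (X(b, N) = (N + b) - 205 = -205 + N + b)
1/(X(-293, c(M(-1, 3))) + (36649 - 1*44377)) = 1/((-205 + 2*(5*3 + 5*(-1))*(20 + (5*3 + 5*(-1))) - 293) + (36649 - 1*44377)) = 1/((-205 + 2*(15 - 5)*(20 + (15 - 5)) - 293) + (36649 - 44377)) = 1/((-205 + 2*10*(20 + 10) - 293) - 7728) = 1/((-205 + 2*10*30 - 293) - 7728) = 1/((-205 + 600 - 293) - 7728) = 1/(102 - 7728) = 1/(-7626) = -1/7626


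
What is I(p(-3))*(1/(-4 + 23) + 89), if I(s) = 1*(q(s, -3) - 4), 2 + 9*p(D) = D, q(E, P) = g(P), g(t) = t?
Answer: -11844/19 ≈ -623.37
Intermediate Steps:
q(E, P) = P
p(D) = -2/9 + D/9
I(s) = -7 (I(s) = 1*(-3 - 4) = 1*(-7) = -7)
I(p(-3))*(1/(-4 + 23) + 89) = -7*(1/(-4 + 23) + 89) = -7*(1/19 + 89) = -7*1692/19 = -11844/19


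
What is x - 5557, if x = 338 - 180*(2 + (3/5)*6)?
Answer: -6227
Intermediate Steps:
x = -670 (x = 338 - 180*(2 + (3*(1/5))*6) = 338 - 180*(2 + (3/5)*6) = 338 - 180*(2 + 18/5) = 338 - 180*28/5 = 338 - 1008 = -670)
x - 5557 = -670 - 5557 = -6227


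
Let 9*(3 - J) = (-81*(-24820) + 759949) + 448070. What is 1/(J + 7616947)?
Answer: 3/21778037 ≈ 1.3775e-7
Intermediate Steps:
J = -1072804/3 (J = 3 - ((-81*(-24820) + 759949) + 448070)/9 = 3 - ((2010420 + 759949) + 448070)/9 = 3 - (2770369 + 448070)/9 = 3 - ⅑*3218439 = 3 - 1072813/3 = -1072804/3 ≈ -3.5760e+5)
1/(J + 7616947) = 1/(-1072804/3 + 7616947) = 1/(21778037/3) = 3/21778037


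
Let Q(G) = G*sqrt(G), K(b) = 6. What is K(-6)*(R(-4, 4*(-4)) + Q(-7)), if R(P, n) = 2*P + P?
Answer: -72 - 42*I*sqrt(7) ≈ -72.0 - 111.12*I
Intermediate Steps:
R(P, n) = 3*P
Q(G) = G**(3/2)
K(-6)*(R(-4, 4*(-4)) + Q(-7)) = 6*(3*(-4) + (-7)**(3/2)) = 6*(-12 - 7*I*sqrt(7)) = -72 - 42*I*sqrt(7)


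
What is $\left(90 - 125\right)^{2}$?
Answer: $1225$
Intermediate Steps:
$\left(90 - 125\right)^{2} = \left(-35\right)^{2} = 1225$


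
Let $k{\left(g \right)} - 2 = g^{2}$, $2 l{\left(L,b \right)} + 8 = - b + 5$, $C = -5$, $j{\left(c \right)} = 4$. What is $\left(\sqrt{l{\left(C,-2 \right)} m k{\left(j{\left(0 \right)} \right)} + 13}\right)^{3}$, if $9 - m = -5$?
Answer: $- 113 i \sqrt{113} \approx - 1201.2 i$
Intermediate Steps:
$m = 14$ ($m = 9 - -5 = 9 + 5 = 14$)
$l{\left(L,b \right)} = - \frac{3}{2} - \frac{b}{2}$ ($l{\left(L,b \right)} = -4 + \frac{- b + 5}{2} = -4 + \frac{5 - b}{2} = -4 - \left(- \frac{5}{2} + \frac{b}{2}\right) = - \frac{3}{2} - \frac{b}{2}$)
$k{\left(g \right)} = 2 + g^{2}$
$\left(\sqrt{l{\left(C,-2 \right)} m k{\left(j{\left(0 \right)} \right)} + 13}\right)^{3} = \left(\sqrt{\left(- \frac{3}{2} - -1\right) 14 \left(2 + 4^{2}\right) + 13}\right)^{3} = \left(\sqrt{\left(- \frac{3}{2} + 1\right) 14 \left(2 + 16\right) + 13}\right)^{3} = \left(\sqrt{\left(- \frac{1}{2}\right) 14 \cdot 18 + 13}\right)^{3} = \left(\sqrt{\left(-7\right) 18 + 13}\right)^{3} = \left(\sqrt{-126 + 13}\right)^{3} = \left(\sqrt{-113}\right)^{3} = \left(i \sqrt{113}\right)^{3} = - 113 i \sqrt{113}$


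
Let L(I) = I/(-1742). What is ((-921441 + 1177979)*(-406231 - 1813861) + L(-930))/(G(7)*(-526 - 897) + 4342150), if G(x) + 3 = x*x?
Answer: -496067564462551/3724998732 ≈ -1.3317e+5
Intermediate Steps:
G(x) = -3 + x**2 (G(x) = -3 + x*x = -3 + x**2)
L(I) = -I/1742 (L(I) = I*(-1/1742) = -I/1742)
((-921441 + 1177979)*(-406231 - 1813861) + L(-930))/(G(7)*(-526 - 897) + 4342150) = ((-921441 + 1177979)*(-406231 - 1813861) - 1/1742*(-930))/((-3 + 7**2)*(-526 - 897) + 4342150) = (256538*(-2220092) + 465/871)/((-3 + 49)*(-1423) + 4342150) = (-569537961496 + 465/871)/(46*(-1423) + 4342150) = -496067564462551/(871*(-65458 + 4342150)) = -496067564462551/871/4276692 = -496067564462551/871*1/4276692 = -496067564462551/3724998732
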